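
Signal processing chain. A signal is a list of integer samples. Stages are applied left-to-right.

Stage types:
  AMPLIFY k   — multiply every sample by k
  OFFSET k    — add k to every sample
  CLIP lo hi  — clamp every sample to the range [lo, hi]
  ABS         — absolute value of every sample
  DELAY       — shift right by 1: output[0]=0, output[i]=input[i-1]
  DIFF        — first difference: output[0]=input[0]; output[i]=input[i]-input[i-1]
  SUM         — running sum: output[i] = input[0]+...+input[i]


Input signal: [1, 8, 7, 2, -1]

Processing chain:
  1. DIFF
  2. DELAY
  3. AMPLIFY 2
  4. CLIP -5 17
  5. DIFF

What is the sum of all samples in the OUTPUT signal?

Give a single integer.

Input: [1, 8, 7, 2, -1]
Stage 1 (DIFF): s[0]=1, 8-1=7, 7-8=-1, 2-7=-5, -1-2=-3 -> [1, 7, -1, -5, -3]
Stage 2 (DELAY): [0, 1, 7, -1, -5] = [0, 1, 7, -1, -5] -> [0, 1, 7, -1, -5]
Stage 3 (AMPLIFY 2): 0*2=0, 1*2=2, 7*2=14, -1*2=-2, -5*2=-10 -> [0, 2, 14, -2, -10]
Stage 4 (CLIP -5 17): clip(0,-5,17)=0, clip(2,-5,17)=2, clip(14,-5,17)=14, clip(-2,-5,17)=-2, clip(-10,-5,17)=-5 -> [0, 2, 14, -2, -5]
Stage 5 (DIFF): s[0]=0, 2-0=2, 14-2=12, -2-14=-16, -5--2=-3 -> [0, 2, 12, -16, -3]
Output sum: -5

Answer: -5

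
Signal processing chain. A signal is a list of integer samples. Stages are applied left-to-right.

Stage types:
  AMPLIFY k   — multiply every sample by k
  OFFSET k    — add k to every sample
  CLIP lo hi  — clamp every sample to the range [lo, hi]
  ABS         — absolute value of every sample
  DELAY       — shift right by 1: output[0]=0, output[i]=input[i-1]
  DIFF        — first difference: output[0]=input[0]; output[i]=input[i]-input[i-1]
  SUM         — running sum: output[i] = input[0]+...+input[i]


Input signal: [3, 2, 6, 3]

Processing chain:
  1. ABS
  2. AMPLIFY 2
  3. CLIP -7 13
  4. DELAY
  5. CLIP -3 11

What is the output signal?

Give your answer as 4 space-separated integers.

Answer: 0 6 4 11

Derivation:
Input: [3, 2, 6, 3]
Stage 1 (ABS): |3|=3, |2|=2, |6|=6, |3|=3 -> [3, 2, 6, 3]
Stage 2 (AMPLIFY 2): 3*2=6, 2*2=4, 6*2=12, 3*2=6 -> [6, 4, 12, 6]
Stage 3 (CLIP -7 13): clip(6,-7,13)=6, clip(4,-7,13)=4, clip(12,-7,13)=12, clip(6,-7,13)=6 -> [6, 4, 12, 6]
Stage 4 (DELAY): [0, 6, 4, 12] = [0, 6, 4, 12] -> [0, 6, 4, 12]
Stage 5 (CLIP -3 11): clip(0,-3,11)=0, clip(6,-3,11)=6, clip(4,-3,11)=4, clip(12,-3,11)=11 -> [0, 6, 4, 11]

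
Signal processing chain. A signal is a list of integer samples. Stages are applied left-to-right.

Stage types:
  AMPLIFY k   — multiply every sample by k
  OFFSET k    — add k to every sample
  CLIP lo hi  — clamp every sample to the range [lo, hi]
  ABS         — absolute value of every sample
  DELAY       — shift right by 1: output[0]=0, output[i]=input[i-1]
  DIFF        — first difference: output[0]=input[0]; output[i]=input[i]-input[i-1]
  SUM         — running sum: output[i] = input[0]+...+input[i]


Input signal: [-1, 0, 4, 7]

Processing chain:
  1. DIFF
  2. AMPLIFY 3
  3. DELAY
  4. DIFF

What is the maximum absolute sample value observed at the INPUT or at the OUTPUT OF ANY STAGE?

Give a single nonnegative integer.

Answer: 12

Derivation:
Input: [-1, 0, 4, 7] (max |s|=7)
Stage 1 (DIFF): s[0]=-1, 0--1=1, 4-0=4, 7-4=3 -> [-1, 1, 4, 3] (max |s|=4)
Stage 2 (AMPLIFY 3): -1*3=-3, 1*3=3, 4*3=12, 3*3=9 -> [-3, 3, 12, 9] (max |s|=12)
Stage 3 (DELAY): [0, -3, 3, 12] = [0, -3, 3, 12] -> [0, -3, 3, 12] (max |s|=12)
Stage 4 (DIFF): s[0]=0, -3-0=-3, 3--3=6, 12-3=9 -> [0, -3, 6, 9] (max |s|=9)
Overall max amplitude: 12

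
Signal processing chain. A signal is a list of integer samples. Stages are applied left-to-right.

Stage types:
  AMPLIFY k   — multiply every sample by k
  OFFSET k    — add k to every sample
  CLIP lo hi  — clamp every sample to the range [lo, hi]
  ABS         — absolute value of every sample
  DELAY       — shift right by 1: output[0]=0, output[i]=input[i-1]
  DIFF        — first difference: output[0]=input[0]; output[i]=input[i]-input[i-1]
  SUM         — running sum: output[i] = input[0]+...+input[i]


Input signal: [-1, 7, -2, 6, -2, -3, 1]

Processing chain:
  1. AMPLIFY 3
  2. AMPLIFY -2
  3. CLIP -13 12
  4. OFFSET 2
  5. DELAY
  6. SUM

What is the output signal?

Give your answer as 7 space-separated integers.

Input: [-1, 7, -2, 6, -2, -3, 1]
Stage 1 (AMPLIFY 3): -1*3=-3, 7*3=21, -2*3=-6, 6*3=18, -2*3=-6, -3*3=-9, 1*3=3 -> [-3, 21, -6, 18, -6, -9, 3]
Stage 2 (AMPLIFY -2): -3*-2=6, 21*-2=-42, -6*-2=12, 18*-2=-36, -6*-2=12, -9*-2=18, 3*-2=-6 -> [6, -42, 12, -36, 12, 18, -6]
Stage 3 (CLIP -13 12): clip(6,-13,12)=6, clip(-42,-13,12)=-13, clip(12,-13,12)=12, clip(-36,-13,12)=-13, clip(12,-13,12)=12, clip(18,-13,12)=12, clip(-6,-13,12)=-6 -> [6, -13, 12, -13, 12, 12, -6]
Stage 4 (OFFSET 2): 6+2=8, -13+2=-11, 12+2=14, -13+2=-11, 12+2=14, 12+2=14, -6+2=-4 -> [8, -11, 14, -11, 14, 14, -4]
Stage 5 (DELAY): [0, 8, -11, 14, -11, 14, 14] = [0, 8, -11, 14, -11, 14, 14] -> [0, 8, -11, 14, -11, 14, 14]
Stage 6 (SUM): sum[0..0]=0, sum[0..1]=8, sum[0..2]=-3, sum[0..3]=11, sum[0..4]=0, sum[0..5]=14, sum[0..6]=28 -> [0, 8, -3, 11, 0, 14, 28]

Answer: 0 8 -3 11 0 14 28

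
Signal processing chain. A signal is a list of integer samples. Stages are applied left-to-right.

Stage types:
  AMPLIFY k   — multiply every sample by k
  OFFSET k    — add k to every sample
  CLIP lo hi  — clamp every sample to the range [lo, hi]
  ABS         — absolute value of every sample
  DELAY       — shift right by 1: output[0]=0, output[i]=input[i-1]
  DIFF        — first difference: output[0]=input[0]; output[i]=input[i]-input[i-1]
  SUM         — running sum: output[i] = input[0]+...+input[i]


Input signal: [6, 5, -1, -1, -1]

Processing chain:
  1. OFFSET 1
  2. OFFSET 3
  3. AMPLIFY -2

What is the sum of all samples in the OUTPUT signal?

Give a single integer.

Input: [6, 5, -1, -1, -1]
Stage 1 (OFFSET 1): 6+1=7, 5+1=6, -1+1=0, -1+1=0, -1+1=0 -> [7, 6, 0, 0, 0]
Stage 2 (OFFSET 3): 7+3=10, 6+3=9, 0+3=3, 0+3=3, 0+3=3 -> [10, 9, 3, 3, 3]
Stage 3 (AMPLIFY -2): 10*-2=-20, 9*-2=-18, 3*-2=-6, 3*-2=-6, 3*-2=-6 -> [-20, -18, -6, -6, -6]
Output sum: -56

Answer: -56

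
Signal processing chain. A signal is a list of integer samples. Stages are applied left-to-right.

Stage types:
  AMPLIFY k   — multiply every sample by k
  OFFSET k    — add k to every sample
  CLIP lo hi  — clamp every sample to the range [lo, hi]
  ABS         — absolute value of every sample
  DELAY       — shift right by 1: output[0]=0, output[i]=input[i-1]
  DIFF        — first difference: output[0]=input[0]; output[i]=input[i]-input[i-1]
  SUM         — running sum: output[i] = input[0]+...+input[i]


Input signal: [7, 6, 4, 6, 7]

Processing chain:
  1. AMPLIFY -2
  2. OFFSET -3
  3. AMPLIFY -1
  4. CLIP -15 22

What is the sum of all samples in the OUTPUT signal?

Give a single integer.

Answer: 75

Derivation:
Input: [7, 6, 4, 6, 7]
Stage 1 (AMPLIFY -2): 7*-2=-14, 6*-2=-12, 4*-2=-8, 6*-2=-12, 7*-2=-14 -> [-14, -12, -8, -12, -14]
Stage 2 (OFFSET -3): -14+-3=-17, -12+-3=-15, -8+-3=-11, -12+-3=-15, -14+-3=-17 -> [-17, -15, -11, -15, -17]
Stage 3 (AMPLIFY -1): -17*-1=17, -15*-1=15, -11*-1=11, -15*-1=15, -17*-1=17 -> [17, 15, 11, 15, 17]
Stage 4 (CLIP -15 22): clip(17,-15,22)=17, clip(15,-15,22)=15, clip(11,-15,22)=11, clip(15,-15,22)=15, clip(17,-15,22)=17 -> [17, 15, 11, 15, 17]
Output sum: 75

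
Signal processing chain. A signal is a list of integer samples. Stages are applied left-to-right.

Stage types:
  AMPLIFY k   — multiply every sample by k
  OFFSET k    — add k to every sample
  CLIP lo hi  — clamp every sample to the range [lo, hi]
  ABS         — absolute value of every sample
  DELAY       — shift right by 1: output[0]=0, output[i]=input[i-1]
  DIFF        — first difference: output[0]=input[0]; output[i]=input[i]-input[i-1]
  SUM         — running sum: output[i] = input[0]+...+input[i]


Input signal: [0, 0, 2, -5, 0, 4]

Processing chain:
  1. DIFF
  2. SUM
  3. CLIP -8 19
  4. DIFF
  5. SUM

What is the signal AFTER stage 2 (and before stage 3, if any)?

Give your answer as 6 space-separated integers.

Answer: 0 0 2 -5 0 4

Derivation:
Input: [0, 0, 2, -5, 0, 4]
Stage 1 (DIFF): s[0]=0, 0-0=0, 2-0=2, -5-2=-7, 0--5=5, 4-0=4 -> [0, 0, 2, -7, 5, 4]
Stage 2 (SUM): sum[0..0]=0, sum[0..1]=0, sum[0..2]=2, sum[0..3]=-5, sum[0..4]=0, sum[0..5]=4 -> [0, 0, 2, -5, 0, 4]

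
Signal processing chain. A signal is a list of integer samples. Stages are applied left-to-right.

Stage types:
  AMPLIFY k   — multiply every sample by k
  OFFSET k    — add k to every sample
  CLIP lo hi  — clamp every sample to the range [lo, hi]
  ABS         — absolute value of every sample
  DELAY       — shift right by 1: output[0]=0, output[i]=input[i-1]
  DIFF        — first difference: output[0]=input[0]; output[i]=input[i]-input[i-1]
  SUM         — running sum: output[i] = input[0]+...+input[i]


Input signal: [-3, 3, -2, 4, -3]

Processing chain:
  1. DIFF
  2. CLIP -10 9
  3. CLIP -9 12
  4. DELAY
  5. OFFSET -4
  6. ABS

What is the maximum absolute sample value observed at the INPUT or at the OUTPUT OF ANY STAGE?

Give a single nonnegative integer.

Input: [-3, 3, -2, 4, -3] (max |s|=4)
Stage 1 (DIFF): s[0]=-3, 3--3=6, -2-3=-5, 4--2=6, -3-4=-7 -> [-3, 6, -5, 6, -7] (max |s|=7)
Stage 2 (CLIP -10 9): clip(-3,-10,9)=-3, clip(6,-10,9)=6, clip(-5,-10,9)=-5, clip(6,-10,9)=6, clip(-7,-10,9)=-7 -> [-3, 6, -5, 6, -7] (max |s|=7)
Stage 3 (CLIP -9 12): clip(-3,-9,12)=-3, clip(6,-9,12)=6, clip(-5,-9,12)=-5, clip(6,-9,12)=6, clip(-7,-9,12)=-7 -> [-3, 6, -5, 6, -7] (max |s|=7)
Stage 4 (DELAY): [0, -3, 6, -5, 6] = [0, -3, 6, -5, 6] -> [0, -3, 6, -5, 6] (max |s|=6)
Stage 5 (OFFSET -4): 0+-4=-4, -3+-4=-7, 6+-4=2, -5+-4=-9, 6+-4=2 -> [-4, -7, 2, -9, 2] (max |s|=9)
Stage 6 (ABS): |-4|=4, |-7|=7, |2|=2, |-9|=9, |2|=2 -> [4, 7, 2, 9, 2] (max |s|=9)
Overall max amplitude: 9

Answer: 9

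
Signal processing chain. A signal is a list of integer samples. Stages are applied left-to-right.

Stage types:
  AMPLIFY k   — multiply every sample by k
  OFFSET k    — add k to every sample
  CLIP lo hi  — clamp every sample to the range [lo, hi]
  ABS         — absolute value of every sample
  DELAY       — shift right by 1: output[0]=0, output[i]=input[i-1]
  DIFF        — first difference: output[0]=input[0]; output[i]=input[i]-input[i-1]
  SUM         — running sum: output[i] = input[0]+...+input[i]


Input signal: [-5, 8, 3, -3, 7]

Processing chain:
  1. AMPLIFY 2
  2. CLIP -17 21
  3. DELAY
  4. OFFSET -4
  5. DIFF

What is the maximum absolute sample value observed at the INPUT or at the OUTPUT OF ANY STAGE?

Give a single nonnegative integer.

Answer: 26

Derivation:
Input: [-5, 8, 3, -3, 7] (max |s|=8)
Stage 1 (AMPLIFY 2): -5*2=-10, 8*2=16, 3*2=6, -3*2=-6, 7*2=14 -> [-10, 16, 6, -6, 14] (max |s|=16)
Stage 2 (CLIP -17 21): clip(-10,-17,21)=-10, clip(16,-17,21)=16, clip(6,-17,21)=6, clip(-6,-17,21)=-6, clip(14,-17,21)=14 -> [-10, 16, 6, -6, 14] (max |s|=16)
Stage 3 (DELAY): [0, -10, 16, 6, -6] = [0, -10, 16, 6, -6] -> [0, -10, 16, 6, -6] (max |s|=16)
Stage 4 (OFFSET -4): 0+-4=-4, -10+-4=-14, 16+-4=12, 6+-4=2, -6+-4=-10 -> [-4, -14, 12, 2, -10] (max |s|=14)
Stage 5 (DIFF): s[0]=-4, -14--4=-10, 12--14=26, 2-12=-10, -10-2=-12 -> [-4, -10, 26, -10, -12] (max |s|=26)
Overall max amplitude: 26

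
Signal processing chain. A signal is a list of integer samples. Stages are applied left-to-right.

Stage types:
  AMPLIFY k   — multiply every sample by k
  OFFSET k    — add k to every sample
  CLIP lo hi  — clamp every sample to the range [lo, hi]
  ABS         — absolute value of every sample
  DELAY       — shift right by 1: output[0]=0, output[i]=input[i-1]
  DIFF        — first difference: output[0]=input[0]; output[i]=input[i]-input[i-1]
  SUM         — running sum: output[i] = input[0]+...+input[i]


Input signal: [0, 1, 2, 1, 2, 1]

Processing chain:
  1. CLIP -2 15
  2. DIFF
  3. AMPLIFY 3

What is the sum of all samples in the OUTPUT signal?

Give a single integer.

Answer: 3

Derivation:
Input: [0, 1, 2, 1, 2, 1]
Stage 1 (CLIP -2 15): clip(0,-2,15)=0, clip(1,-2,15)=1, clip(2,-2,15)=2, clip(1,-2,15)=1, clip(2,-2,15)=2, clip(1,-2,15)=1 -> [0, 1, 2, 1, 2, 1]
Stage 2 (DIFF): s[0]=0, 1-0=1, 2-1=1, 1-2=-1, 2-1=1, 1-2=-1 -> [0, 1, 1, -1, 1, -1]
Stage 3 (AMPLIFY 3): 0*3=0, 1*3=3, 1*3=3, -1*3=-3, 1*3=3, -1*3=-3 -> [0, 3, 3, -3, 3, -3]
Output sum: 3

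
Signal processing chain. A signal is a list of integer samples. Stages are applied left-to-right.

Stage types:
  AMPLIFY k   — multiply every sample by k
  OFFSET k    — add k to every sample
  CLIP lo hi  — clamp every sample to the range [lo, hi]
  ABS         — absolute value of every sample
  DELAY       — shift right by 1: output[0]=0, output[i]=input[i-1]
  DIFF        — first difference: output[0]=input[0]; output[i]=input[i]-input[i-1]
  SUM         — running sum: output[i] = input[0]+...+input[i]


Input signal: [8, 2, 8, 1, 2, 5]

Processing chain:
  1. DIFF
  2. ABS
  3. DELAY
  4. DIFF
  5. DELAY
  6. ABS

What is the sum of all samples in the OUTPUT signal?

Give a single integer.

Answer: 11

Derivation:
Input: [8, 2, 8, 1, 2, 5]
Stage 1 (DIFF): s[0]=8, 2-8=-6, 8-2=6, 1-8=-7, 2-1=1, 5-2=3 -> [8, -6, 6, -7, 1, 3]
Stage 2 (ABS): |8|=8, |-6|=6, |6|=6, |-7|=7, |1|=1, |3|=3 -> [8, 6, 6, 7, 1, 3]
Stage 3 (DELAY): [0, 8, 6, 6, 7, 1] = [0, 8, 6, 6, 7, 1] -> [0, 8, 6, 6, 7, 1]
Stage 4 (DIFF): s[0]=0, 8-0=8, 6-8=-2, 6-6=0, 7-6=1, 1-7=-6 -> [0, 8, -2, 0, 1, -6]
Stage 5 (DELAY): [0, 0, 8, -2, 0, 1] = [0, 0, 8, -2, 0, 1] -> [0, 0, 8, -2, 0, 1]
Stage 6 (ABS): |0|=0, |0|=0, |8|=8, |-2|=2, |0|=0, |1|=1 -> [0, 0, 8, 2, 0, 1]
Output sum: 11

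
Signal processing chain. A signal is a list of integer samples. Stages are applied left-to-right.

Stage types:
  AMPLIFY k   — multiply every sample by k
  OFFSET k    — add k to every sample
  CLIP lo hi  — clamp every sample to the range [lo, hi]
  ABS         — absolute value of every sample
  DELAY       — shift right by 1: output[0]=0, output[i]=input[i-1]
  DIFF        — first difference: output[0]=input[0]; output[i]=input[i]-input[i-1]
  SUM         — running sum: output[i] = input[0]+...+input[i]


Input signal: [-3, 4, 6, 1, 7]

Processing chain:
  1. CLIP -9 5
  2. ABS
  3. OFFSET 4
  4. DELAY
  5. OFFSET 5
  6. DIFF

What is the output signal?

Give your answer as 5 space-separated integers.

Answer: 5 7 1 1 -4

Derivation:
Input: [-3, 4, 6, 1, 7]
Stage 1 (CLIP -9 5): clip(-3,-9,5)=-3, clip(4,-9,5)=4, clip(6,-9,5)=5, clip(1,-9,5)=1, clip(7,-9,5)=5 -> [-3, 4, 5, 1, 5]
Stage 2 (ABS): |-3|=3, |4|=4, |5|=5, |1|=1, |5|=5 -> [3, 4, 5, 1, 5]
Stage 3 (OFFSET 4): 3+4=7, 4+4=8, 5+4=9, 1+4=5, 5+4=9 -> [7, 8, 9, 5, 9]
Stage 4 (DELAY): [0, 7, 8, 9, 5] = [0, 7, 8, 9, 5] -> [0, 7, 8, 9, 5]
Stage 5 (OFFSET 5): 0+5=5, 7+5=12, 8+5=13, 9+5=14, 5+5=10 -> [5, 12, 13, 14, 10]
Stage 6 (DIFF): s[0]=5, 12-5=7, 13-12=1, 14-13=1, 10-14=-4 -> [5, 7, 1, 1, -4]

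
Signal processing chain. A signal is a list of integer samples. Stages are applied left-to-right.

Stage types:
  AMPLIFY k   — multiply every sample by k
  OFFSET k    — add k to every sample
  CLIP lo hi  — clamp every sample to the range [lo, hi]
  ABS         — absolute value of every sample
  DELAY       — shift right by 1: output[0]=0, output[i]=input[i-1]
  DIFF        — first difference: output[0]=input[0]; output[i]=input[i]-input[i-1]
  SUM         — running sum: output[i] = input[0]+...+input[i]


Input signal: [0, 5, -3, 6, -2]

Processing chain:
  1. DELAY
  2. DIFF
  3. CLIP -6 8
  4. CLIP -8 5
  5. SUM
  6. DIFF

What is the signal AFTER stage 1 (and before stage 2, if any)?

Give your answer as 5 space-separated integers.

Input: [0, 5, -3, 6, -2]
Stage 1 (DELAY): [0, 0, 5, -3, 6] = [0, 0, 5, -3, 6] -> [0, 0, 5, -3, 6]

Answer: 0 0 5 -3 6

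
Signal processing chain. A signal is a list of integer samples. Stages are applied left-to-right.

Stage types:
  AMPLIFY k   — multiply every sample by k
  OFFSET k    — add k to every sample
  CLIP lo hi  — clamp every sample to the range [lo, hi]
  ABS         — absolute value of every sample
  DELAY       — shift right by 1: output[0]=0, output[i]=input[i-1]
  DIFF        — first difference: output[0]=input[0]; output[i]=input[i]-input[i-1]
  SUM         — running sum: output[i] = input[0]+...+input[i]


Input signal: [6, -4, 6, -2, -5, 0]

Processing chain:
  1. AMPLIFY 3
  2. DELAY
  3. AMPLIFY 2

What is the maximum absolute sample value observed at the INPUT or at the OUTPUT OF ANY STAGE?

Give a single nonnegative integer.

Input: [6, -4, 6, -2, -5, 0] (max |s|=6)
Stage 1 (AMPLIFY 3): 6*3=18, -4*3=-12, 6*3=18, -2*3=-6, -5*3=-15, 0*3=0 -> [18, -12, 18, -6, -15, 0] (max |s|=18)
Stage 2 (DELAY): [0, 18, -12, 18, -6, -15] = [0, 18, -12, 18, -6, -15] -> [0, 18, -12, 18, -6, -15] (max |s|=18)
Stage 3 (AMPLIFY 2): 0*2=0, 18*2=36, -12*2=-24, 18*2=36, -6*2=-12, -15*2=-30 -> [0, 36, -24, 36, -12, -30] (max |s|=36)
Overall max amplitude: 36

Answer: 36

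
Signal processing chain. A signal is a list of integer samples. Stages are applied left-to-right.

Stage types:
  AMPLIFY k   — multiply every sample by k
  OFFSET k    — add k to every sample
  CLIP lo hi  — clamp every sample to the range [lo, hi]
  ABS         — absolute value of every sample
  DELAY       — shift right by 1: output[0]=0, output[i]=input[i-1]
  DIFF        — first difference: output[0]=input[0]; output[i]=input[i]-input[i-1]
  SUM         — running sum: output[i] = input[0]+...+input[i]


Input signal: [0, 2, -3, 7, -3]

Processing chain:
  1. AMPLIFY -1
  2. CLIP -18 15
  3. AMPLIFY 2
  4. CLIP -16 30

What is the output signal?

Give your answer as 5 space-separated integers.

Answer: 0 -4 6 -14 6

Derivation:
Input: [0, 2, -3, 7, -3]
Stage 1 (AMPLIFY -1): 0*-1=0, 2*-1=-2, -3*-1=3, 7*-1=-7, -3*-1=3 -> [0, -2, 3, -7, 3]
Stage 2 (CLIP -18 15): clip(0,-18,15)=0, clip(-2,-18,15)=-2, clip(3,-18,15)=3, clip(-7,-18,15)=-7, clip(3,-18,15)=3 -> [0, -2, 3, -7, 3]
Stage 3 (AMPLIFY 2): 0*2=0, -2*2=-4, 3*2=6, -7*2=-14, 3*2=6 -> [0, -4, 6, -14, 6]
Stage 4 (CLIP -16 30): clip(0,-16,30)=0, clip(-4,-16,30)=-4, clip(6,-16,30)=6, clip(-14,-16,30)=-14, clip(6,-16,30)=6 -> [0, -4, 6, -14, 6]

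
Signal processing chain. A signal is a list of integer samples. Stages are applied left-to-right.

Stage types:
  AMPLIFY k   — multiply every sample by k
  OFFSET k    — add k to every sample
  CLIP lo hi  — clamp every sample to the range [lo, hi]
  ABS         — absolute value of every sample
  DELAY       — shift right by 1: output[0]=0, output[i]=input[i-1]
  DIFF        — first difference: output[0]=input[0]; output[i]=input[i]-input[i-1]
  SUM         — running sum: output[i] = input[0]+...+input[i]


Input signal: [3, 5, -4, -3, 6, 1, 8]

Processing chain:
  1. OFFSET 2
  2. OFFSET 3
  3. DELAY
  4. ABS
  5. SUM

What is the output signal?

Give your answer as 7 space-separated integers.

Answer: 0 8 18 19 21 32 38

Derivation:
Input: [3, 5, -4, -3, 6, 1, 8]
Stage 1 (OFFSET 2): 3+2=5, 5+2=7, -4+2=-2, -3+2=-1, 6+2=8, 1+2=3, 8+2=10 -> [5, 7, -2, -1, 8, 3, 10]
Stage 2 (OFFSET 3): 5+3=8, 7+3=10, -2+3=1, -1+3=2, 8+3=11, 3+3=6, 10+3=13 -> [8, 10, 1, 2, 11, 6, 13]
Stage 3 (DELAY): [0, 8, 10, 1, 2, 11, 6] = [0, 8, 10, 1, 2, 11, 6] -> [0, 8, 10, 1, 2, 11, 6]
Stage 4 (ABS): |0|=0, |8|=8, |10|=10, |1|=1, |2|=2, |11|=11, |6|=6 -> [0, 8, 10, 1, 2, 11, 6]
Stage 5 (SUM): sum[0..0]=0, sum[0..1]=8, sum[0..2]=18, sum[0..3]=19, sum[0..4]=21, sum[0..5]=32, sum[0..6]=38 -> [0, 8, 18, 19, 21, 32, 38]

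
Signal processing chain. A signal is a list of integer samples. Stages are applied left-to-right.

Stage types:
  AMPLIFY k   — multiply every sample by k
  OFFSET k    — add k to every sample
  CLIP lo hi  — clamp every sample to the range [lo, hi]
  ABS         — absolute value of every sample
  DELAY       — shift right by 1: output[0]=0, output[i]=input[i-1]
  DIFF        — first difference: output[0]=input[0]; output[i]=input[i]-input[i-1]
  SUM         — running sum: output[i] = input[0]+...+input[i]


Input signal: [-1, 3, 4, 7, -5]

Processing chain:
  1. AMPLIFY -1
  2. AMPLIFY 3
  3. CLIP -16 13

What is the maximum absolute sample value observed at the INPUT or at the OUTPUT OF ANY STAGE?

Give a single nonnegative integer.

Input: [-1, 3, 4, 7, -5] (max |s|=7)
Stage 1 (AMPLIFY -1): -1*-1=1, 3*-1=-3, 4*-1=-4, 7*-1=-7, -5*-1=5 -> [1, -3, -4, -7, 5] (max |s|=7)
Stage 2 (AMPLIFY 3): 1*3=3, -3*3=-9, -4*3=-12, -7*3=-21, 5*3=15 -> [3, -9, -12, -21, 15] (max |s|=21)
Stage 3 (CLIP -16 13): clip(3,-16,13)=3, clip(-9,-16,13)=-9, clip(-12,-16,13)=-12, clip(-21,-16,13)=-16, clip(15,-16,13)=13 -> [3, -9, -12, -16, 13] (max |s|=16)
Overall max amplitude: 21

Answer: 21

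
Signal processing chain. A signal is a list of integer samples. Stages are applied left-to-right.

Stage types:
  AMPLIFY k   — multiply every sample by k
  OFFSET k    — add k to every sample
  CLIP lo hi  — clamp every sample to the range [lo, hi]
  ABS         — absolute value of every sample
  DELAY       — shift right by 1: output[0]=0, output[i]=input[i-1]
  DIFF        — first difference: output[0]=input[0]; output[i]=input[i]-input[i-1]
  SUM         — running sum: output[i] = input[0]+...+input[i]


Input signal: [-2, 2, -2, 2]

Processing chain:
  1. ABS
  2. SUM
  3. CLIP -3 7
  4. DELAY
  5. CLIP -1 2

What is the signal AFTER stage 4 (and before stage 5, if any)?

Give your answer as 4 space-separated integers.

Input: [-2, 2, -2, 2]
Stage 1 (ABS): |-2|=2, |2|=2, |-2|=2, |2|=2 -> [2, 2, 2, 2]
Stage 2 (SUM): sum[0..0]=2, sum[0..1]=4, sum[0..2]=6, sum[0..3]=8 -> [2, 4, 6, 8]
Stage 3 (CLIP -3 7): clip(2,-3,7)=2, clip(4,-3,7)=4, clip(6,-3,7)=6, clip(8,-3,7)=7 -> [2, 4, 6, 7]
Stage 4 (DELAY): [0, 2, 4, 6] = [0, 2, 4, 6] -> [0, 2, 4, 6]

Answer: 0 2 4 6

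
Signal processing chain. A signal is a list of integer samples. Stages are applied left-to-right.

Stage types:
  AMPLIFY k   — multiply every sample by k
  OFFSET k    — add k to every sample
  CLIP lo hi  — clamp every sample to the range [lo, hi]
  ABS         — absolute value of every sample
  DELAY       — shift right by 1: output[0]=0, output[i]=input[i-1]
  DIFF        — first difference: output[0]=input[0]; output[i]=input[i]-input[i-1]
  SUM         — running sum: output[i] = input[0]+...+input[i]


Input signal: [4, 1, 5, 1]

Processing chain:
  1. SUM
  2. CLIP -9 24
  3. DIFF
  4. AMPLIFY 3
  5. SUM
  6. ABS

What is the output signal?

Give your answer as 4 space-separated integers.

Answer: 12 15 30 33

Derivation:
Input: [4, 1, 5, 1]
Stage 1 (SUM): sum[0..0]=4, sum[0..1]=5, sum[0..2]=10, sum[0..3]=11 -> [4, 5, 10, 11]
Stage 2 (CLIP -9 24): clip(4,-9,24)=4, clip(5,-9,24)=5, clip(10,-9,24)=10, clip(11,-9,24)=11 -> [4, 5, 10, 11]
Stage 3 (DIFF): s[0]=4, 5-4=1, 10-5=5, 11-10=1 -> [4, 1, 5, 1]
Stage 4 (AMPLIFY 3): 4*3=12, 1*3=3, 5*3=15, 1*3=3 -> [12, 3, 15, 3]
Stage 5 (SUM): sum[0..0]=12, sum[0..1]=15, sum[0..2]=30, sum[0..3]=33 -> [12, 15, 30, 33]
Stage 6 (ABS): |12|=12, |15|=15, |30|=30, |33|=33 -> [12, 15, 30, 33]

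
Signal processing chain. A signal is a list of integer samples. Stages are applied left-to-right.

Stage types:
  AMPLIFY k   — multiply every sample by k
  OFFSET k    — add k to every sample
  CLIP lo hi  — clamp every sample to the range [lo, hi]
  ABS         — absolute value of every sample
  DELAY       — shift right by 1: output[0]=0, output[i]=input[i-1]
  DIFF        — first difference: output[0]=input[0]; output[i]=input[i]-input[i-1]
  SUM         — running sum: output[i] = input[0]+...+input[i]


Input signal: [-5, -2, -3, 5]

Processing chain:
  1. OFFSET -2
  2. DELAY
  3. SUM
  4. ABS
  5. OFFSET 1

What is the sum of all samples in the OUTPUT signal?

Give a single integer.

Answer: 38

Derivation:
Input: [-5, -2, -3, 5]
Stage 1 (OFFSET -2): -5+-2=-7, -2+-2=-4, -3+-2=-5, 5+-2=3 -> [-7, -4, -5, 3]
Stage 2 (DELAY): [0, -7, -4, -5] = [0, -7, -4, -5] -> [0, -7, -4, -5]
Stage 3 (SUM): sum[0..0]=0, sum[0..1]=-7, sum[0..2]=-11, sum[0..3]=-16 -> [0, -7, -11, -16]
Stage 4 (ABS): |0|=0, |-7|=7, |-11|=11, |-16|=16 -> [0, 7, 11, 16]
Stage 5 (OFFSET 1): 0+1=1, 7+1=8, 11+1=12, 16+1=17 -> [1, 8, 12, 17]
Output sum: 38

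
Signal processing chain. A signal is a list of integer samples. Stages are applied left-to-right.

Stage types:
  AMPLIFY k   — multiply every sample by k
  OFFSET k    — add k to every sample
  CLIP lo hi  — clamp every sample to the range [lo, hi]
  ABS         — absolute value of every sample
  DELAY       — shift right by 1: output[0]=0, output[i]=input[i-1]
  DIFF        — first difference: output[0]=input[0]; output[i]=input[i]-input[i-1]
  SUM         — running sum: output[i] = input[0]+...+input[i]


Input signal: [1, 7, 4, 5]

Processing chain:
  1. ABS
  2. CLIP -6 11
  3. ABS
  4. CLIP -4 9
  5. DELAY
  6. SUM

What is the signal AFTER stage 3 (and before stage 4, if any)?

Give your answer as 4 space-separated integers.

Answer: 1 7 4 5

Derivation:
Input: [1, 7, 4, 5]
Stage 1 (ABS): |1|=1, |7|=7, |4|=4, |5|=5 -> [1, 7, 4, 5]
Stage 2 (CLIP -6 11): clip(1,-6,11)=1, clip(7,-6,11)=7, clip(4,-6,11)=4, clip(5,-6,11)=5 -> [1, 7, 4, 5]
Stage 3 (ABS): |1|=1, |7|=7, |4|=4, |5|=5 -> [1, 7, 4, 5]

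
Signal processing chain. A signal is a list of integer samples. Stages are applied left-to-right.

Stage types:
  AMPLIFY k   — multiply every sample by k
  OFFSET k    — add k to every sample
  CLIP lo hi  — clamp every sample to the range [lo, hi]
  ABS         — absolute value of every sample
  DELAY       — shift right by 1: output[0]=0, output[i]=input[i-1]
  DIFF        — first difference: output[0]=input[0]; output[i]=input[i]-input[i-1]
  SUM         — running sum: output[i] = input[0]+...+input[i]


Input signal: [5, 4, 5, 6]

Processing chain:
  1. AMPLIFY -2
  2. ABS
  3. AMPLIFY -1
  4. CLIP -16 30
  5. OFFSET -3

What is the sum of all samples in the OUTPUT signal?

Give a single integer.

Answer: -52

Derivation:
Input: [5, 4, 5, 6]
Stage 1 (AMPLIFY -2): 5*-2=-10, 4*-2=-8, 5*-2=-10, 6*-2=-12 -> [-10, -8, -10, -12]
Stage 2 (ABS): |-10|=10, |-8|=8, |-10|=10, |-12|=12 -> [10, 8, 10, 12]
Stage 3 (AMPLIFY -1): 10*-1=-10, 8*-1=-8, 10*-1=-10, 12*-1=-12 -> [-10, -8, -10, -12]
Stage 4 (CLIP -16 30): clip(-10,-16,30)=-10, clip(-8,-16,30)=-8, clip(-10,-16,30)=-10, clip(-12,-16,30)=-12 -> [-10, -8, -10, -12]
Stage 5 (OFFSET -3): -10+-3=-13, -8+-3=-11, -10+-3=-13, -12+-3=-15 -> [-13, -11, -13, -15]
Output sum: -52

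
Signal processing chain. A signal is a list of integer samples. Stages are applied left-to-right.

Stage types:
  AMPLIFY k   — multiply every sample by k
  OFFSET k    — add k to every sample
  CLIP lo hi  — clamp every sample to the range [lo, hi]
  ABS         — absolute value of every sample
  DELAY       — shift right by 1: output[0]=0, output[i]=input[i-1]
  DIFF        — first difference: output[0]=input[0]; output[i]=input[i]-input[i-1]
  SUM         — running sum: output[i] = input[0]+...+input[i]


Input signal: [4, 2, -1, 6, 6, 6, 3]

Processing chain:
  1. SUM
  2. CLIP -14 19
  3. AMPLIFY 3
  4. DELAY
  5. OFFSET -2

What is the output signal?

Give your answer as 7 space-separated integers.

Input: [4, 2, -1, 6, 6, 6, 3]
Stage 1 (SUM): sum[0..0]=4, sum[0..1]=6, sum[0..2]=5, sum[0..3]=11, sum[0..4]=17, sum[0..5]=23, sum[0..6]=26 -> [4, 6, 5, 11, 17, 23, 26]
Stage 2 (CLIP -14 19): clip(4,-14,19)=4, clip(6,-14,19)=6, clip(5,-14,19)=5, clip(11,-14,19)=11, clip(17,-14,19)=17, clip(23,-14,19)=19, clip(26,-14,19)=19 -> [4, 6, 5, 11, 17, 19, 19]
Stage 3 (AMPLIFY 3): 4*3=12, 6*3=18, 5*3=15, 11*3=33, 17*3=51, 19*3=57, 19*3=57 -> [12, 18, 15, 33, 51, 57, 57]
Stage 4 (DELAY): [0, 12, 18, 15, 33, 51, 57] = [0, 12, 18, 15, 33, 51, 57] -> [0, 12, 18, 15, 33, 51, 57]
Stage 5 (OFFSET -2): 0+-2=-2, 12+-2=10, 18+-2=16, 15+-2=13, 33+-2=31, 51+-2=49, 57+-2=55 -> [-2, 10, 16, 13, 31, 49, 55]

Answer: -2 10 16 13 31 49 55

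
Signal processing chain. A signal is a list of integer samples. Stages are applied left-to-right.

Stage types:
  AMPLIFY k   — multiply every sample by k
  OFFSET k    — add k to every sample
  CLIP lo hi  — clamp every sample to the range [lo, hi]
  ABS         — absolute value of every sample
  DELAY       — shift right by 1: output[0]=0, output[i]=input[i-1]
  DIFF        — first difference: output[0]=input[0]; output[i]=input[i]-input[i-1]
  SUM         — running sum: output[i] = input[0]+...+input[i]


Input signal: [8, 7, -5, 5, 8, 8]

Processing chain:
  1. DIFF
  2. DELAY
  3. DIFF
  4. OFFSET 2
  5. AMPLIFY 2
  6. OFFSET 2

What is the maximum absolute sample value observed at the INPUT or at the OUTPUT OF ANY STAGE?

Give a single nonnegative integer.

Answer: 50

Derivation:
Input: [8, 7, -5, 5, 8, 8] (max |s|=8)
Stage 1 (DIFF): s[0]=8, 7-8=-1, -5-7=-12, 5--5=10, 8-5=3, 8-8=0 -> [8, -1, -12, 10, 3, 0] (max |s|=12)
Stage 2 (DELAY): [0, 8, -1, -12, 10, 3] = [0, 8, -1, -12, 10, 3] -> [0, 8, -1, -12, 10, 3] (max |s|=12)
Stage 3 (DIFF): s[0]=0, 8-0=8, -1-8=-9, -12--1=-11, 10--12=22, 3-10=-7 -> [0, 8, -9, -11, 22, -7] (max |s|=22)
Stage 4 (OFFSET 2): 0+2=2, 8+2=10, -9+2=-7, -11+2=-9, 22+2=24, -7+2=-5 -> [2, 10, -7, -9, 24, -5] (max |s|=24)
Stage 5 (AMPLIFY 2): 2*2=4, 10*2=20, -7*2=-14, -9*2=-18, 24*2=48, -5*2=-10 -> [4, 20, -14, -18, 48, -10] (max |s|=48)
Stage 6 (OFFSET 2): 4+2=6, 20+2=22, -14+2=-12, -18+2=-16, 48+2=50, -10+2=-8 -> [6, 22, -12, -16, 50, -8] (max |s|=50)
Overall max amplitude: 50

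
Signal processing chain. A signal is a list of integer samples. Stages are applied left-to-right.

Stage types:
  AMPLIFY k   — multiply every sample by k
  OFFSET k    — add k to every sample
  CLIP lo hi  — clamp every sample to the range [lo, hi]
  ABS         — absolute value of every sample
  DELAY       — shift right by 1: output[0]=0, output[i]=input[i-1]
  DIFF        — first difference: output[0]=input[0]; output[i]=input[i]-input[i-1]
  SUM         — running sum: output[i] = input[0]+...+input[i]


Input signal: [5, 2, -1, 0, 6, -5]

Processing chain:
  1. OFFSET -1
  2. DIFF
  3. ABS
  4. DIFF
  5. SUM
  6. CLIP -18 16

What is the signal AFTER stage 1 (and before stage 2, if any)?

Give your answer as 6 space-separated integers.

Input: [5, 2, -1, 0, 6, -5]
Stage 1 (OFFSET -1): 5+-1=4, 2+-1=1, -1+-1=-2, 0+-1=-1, 6+-1=5, -5+-1=-6 -> [4, 1, -2, -1, 5, -6]

Answer: 4 1 -2 -1 5 -6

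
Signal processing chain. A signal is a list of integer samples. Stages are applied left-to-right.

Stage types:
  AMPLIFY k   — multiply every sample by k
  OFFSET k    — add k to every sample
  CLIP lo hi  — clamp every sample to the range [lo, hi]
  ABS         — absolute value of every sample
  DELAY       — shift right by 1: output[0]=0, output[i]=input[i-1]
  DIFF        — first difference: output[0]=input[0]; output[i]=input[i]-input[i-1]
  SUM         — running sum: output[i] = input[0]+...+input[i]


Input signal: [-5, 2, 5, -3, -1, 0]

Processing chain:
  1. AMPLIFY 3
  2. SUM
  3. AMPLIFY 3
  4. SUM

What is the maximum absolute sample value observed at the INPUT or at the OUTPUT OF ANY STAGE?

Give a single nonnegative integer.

Answer: 99

Derivation:
Input: [-5, 2, 5, -3, -1, 0] (max |s|=5)
Stage 1 (AMPLIFY 3): -5*3=-15, 2*3=6, 5*3=15, -3*3=-9, -1*3=-3, 0*3=0 -> [-15, 6, 15, -9, -3, 0] (max |s|=15)
Stage 2 (SUM): sum[0..0]=-15, sum[0..1]=-9, sum[0..2]=6, sum[0..3]=-3, sum[0..4]=-6, sum[0..5]=-6 -> [-15, -9, 6, -3, -6, -6] (max |s|=15)
Stage 3 (AMPLIFY 3): -15*3=-45, -9*3=-27, 6*3=18, -3*3=-9, -6*3=-18, -6*3=-18 -> [-45, -27, 18, -9, -18, -18] (max |s|=45)
Stage 4 (SUM): sum[0..0]=-45, sum[0..1]=-72, sum[0..2]=-54, sum[0..3]=-63, sum[0..4]=-81, sum[0..5]=-99 -> [-45, -72, -54, -63, -81, -99] (max |s|=99)
Overall max amplitude: 99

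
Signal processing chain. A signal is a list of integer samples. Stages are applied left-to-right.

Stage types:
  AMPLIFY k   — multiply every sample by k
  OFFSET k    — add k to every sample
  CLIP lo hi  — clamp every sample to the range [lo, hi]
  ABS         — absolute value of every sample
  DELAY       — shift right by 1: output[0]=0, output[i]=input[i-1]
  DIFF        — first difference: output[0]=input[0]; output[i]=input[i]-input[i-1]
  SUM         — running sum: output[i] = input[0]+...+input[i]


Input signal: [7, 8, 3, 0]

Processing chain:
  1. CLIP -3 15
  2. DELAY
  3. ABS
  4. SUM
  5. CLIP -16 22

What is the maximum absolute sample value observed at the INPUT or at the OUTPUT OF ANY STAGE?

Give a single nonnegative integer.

Input: [7, 8, 3, 0] (max |s|=8)
Stage 1 (CLIP -3 15): clip(7,-3,15)=7, clip(8,-3,15)=8, clip(3,-3,15)=3, clip(0,-3,15)=0 -> [7, 8, 3, 0] (max |s|=8)
Stage 2 (DELAY): [0, 7, 8, 3] = [0, 7, 8, 3] -> [0, 7, 8, 3] (max |s|=8)
Stage 3 (ABS): |0|=0, |7|=7, |8|=8, |3|=3 -> [0, 7, 8, 3] (max |s|=8)
Stage 4 (SUM): sum[0..0]=0, sum[0..1]=7, sum[0..2]=15, sum[0..3]=18 -> [0, 7, 15, 18] (max |s|=18)
Stage 5 (CLIP -16 22): clip(0,-16,22)=0, clip(7,-16,22)=7, clip(15,-16,22)=15, clip(18,-16,22)=18 -> [0, 7, 15, 18] (max |s|=18)
Overall max amplitude: 18

Answer: 18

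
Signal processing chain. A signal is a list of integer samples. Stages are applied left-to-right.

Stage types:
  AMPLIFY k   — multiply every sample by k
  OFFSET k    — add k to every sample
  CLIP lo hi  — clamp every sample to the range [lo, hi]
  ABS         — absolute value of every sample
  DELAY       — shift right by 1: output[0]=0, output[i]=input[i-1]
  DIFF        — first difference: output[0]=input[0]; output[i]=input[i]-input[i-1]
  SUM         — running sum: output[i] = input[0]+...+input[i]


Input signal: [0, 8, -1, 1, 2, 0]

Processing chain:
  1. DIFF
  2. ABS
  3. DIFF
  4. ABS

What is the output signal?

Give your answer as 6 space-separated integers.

Answer: 0 8 1 7 1 1

Derivation:
Input: [0, 8, -1, 1, 2, 0]
Stage 1 (DIFF): s[0]=0, 8-0=8, -1-8=-9, 1--1=2, 2-1=1, 0-2=-2 -> [0, 8, -9, 2, 1, -2]
Stage 2 (ABS): |0|=0, |8|=8, |-9|=9, |2|=2, |1|=1, |-2|=2 -> [0, 8, 9, 2, 1, 2]
Stage 3 (DIFF): s[0]=0, 8-0=8, 9-8=1, 2-9=-7, 1-2=-1, 2-1=1 -> [0, 8, 1, -7, -1, 1]
Stage 4 (ABS): |0|=0, |8|=8, |1|=1, |-7|=7, |-1|=1, |1|=1 -> [0, 8, 1, 7, 1, 1]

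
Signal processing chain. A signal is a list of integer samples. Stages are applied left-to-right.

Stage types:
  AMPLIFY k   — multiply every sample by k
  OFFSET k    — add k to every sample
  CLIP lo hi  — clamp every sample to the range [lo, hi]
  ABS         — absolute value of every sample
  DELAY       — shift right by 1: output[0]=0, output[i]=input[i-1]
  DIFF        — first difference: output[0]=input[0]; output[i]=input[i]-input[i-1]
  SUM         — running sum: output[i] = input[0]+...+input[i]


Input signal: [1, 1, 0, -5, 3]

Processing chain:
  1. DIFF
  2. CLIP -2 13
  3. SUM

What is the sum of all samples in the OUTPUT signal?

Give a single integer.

Answer: 6

Derivation:
Input: [1, 1, 0, -5, 3]
Stage 1 (DIFF): s[0]=1, 1-1=0, 0-1=-1, -5-0=-5, 3--5=8 -> [1, 0, -1, -5, 8]
Stage 2 (CLIP -2 13): clip(1,-2,13)=1, clip(0,-2,13)=0, clip(-1,-2,13)=-1, clip(-5,-2,13)=-2, clip(8,-2,13)=8 -> [1, 0, -1, -2, 8]
Stage 3 (SUM): sum[0..0]=1, sum[0..1]=1, sum[0..2]=0, sum[0..3]=-2, sum[0..4]=6 -> [1, 1, 0, -2, 6]
Output sum: 6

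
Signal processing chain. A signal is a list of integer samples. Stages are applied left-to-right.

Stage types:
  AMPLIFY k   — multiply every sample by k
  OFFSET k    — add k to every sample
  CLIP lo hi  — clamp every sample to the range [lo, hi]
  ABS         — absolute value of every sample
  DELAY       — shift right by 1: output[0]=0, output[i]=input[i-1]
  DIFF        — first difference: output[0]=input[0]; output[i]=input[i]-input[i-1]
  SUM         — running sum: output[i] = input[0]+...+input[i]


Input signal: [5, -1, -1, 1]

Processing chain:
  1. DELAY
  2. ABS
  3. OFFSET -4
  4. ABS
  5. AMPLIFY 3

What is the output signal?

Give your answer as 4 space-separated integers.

Answer: 12 3 9 9

Derivation:
Input: [5, -1, -1, 1]
Stage 1 (DELAY): [0, 5, -1, -1] = [0, 5, -1, -1] -> [0, 5, -1, -1]
Stage 2 (ABS): |0|=0, |5|=5, |-1|=1, |-1|=1 -> [0, 5, 1, 1]
Stage 3 (OFFSET -4): 0+-4=-4, 5+-4=1, 1+-4=-3, 1+-4=-3 -> [-4, 1, -3, -3]
Stage 4 (ABS): |-4|=4, |1|=1, |-3|=3, |-3|=3 -> [4, 1, 3, 3]
Stage 5 (AMPLIFY 3): 4*3=12, 1*3=3, 3*3=9, 3*3=9 -> [12, 3, 9, 9]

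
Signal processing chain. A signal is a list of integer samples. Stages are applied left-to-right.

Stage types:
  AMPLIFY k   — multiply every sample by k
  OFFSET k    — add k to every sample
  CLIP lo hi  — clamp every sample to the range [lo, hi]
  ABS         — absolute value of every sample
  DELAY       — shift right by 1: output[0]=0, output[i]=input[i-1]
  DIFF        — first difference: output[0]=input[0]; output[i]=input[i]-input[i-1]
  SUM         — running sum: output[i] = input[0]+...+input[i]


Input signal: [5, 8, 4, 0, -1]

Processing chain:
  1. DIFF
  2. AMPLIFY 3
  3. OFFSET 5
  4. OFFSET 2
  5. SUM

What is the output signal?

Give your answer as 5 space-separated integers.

Input: [5, 8, 4, 0, -1]
Stage 1 (DIFF): s[0]=5, 8-5=3, 4-8=-4, 0-4=-4, -1-0=-1 -> [5, 3, -4, -4, -1]
Stage 2 (AMPLIFY 3): 5*3=15, 3*3=9, -4*3=-12, -4*3=-12, -1*3=-3 -> [15, 9, -12, -12, -3]
Stage 3 (OFFSET 5): 15+5=20, 9+5=14, -12+5=-7, -12+5=-7, -3+5=2 -> [20, 14, -7, -7, 2]
Stage 4 (OFFSET 2): 20+2=22, 14+2=16, -7+2=-5, -7+2=-5, 2+2=4 -> [22, 16, -5, -5, 4]
Stage 5 (SUM): sum[0..0]=22, sum[0..1]=38, sum[0..2]=33, sum[0..3]=28, sum[0..4]=32 -> [22, 38, 33, 28, 32]

Answer: 22 38 33 28 32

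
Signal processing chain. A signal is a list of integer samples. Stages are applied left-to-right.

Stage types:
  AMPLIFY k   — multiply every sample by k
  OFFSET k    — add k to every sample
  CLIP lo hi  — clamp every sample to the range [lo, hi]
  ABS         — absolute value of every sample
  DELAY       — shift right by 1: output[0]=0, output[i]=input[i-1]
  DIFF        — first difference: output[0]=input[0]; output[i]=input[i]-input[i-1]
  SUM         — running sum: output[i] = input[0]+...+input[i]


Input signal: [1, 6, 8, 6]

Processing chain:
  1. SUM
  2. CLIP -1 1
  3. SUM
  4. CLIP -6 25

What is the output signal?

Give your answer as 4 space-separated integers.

Input: [1, 6, 8, 6]
Stage 1 (SUM): sum[0..0]=1, sum[0..1]=7, sum[0..2]=15, sum[0..3]=21 -> [1, 7, 15, 21]
Stage 2 (CLIP -1 1): clip(1,-1,1)=1, clip(7,-1,1)=1, clip(15,-1,1)=1, clip(21,-1,1)=1 -> [1, 1, 1, 1]
Stage 3 (SUM): sum[0..0]=1, sum[0..1]=2, sum[0..2]=3, sum[0..3]=4 -> [1, 2, 3, 4]
Stage 4 (CLIP -6 25): clip(1,-6,25)=1, clip(2,-6,25)=2, clip(3,-6,25)=3, clip(4,-6,25)=4 -> [1, 2, 3, 4]

Answer: 1 2 3 4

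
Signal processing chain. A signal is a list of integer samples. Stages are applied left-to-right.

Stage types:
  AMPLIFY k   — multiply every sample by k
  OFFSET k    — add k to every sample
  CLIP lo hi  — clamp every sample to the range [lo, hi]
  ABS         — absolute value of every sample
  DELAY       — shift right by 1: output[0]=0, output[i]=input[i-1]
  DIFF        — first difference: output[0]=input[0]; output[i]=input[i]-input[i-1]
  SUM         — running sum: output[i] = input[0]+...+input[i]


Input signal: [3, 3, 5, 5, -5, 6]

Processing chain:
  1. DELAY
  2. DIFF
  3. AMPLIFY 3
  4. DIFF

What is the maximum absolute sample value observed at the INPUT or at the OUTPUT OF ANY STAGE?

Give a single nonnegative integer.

Answer: 30

Derivation:
Input: [3, 3, 5, 5, -5, 6] (max |s|=6)
Stage 1 (DELAY): [0, 3, 3, 5, 5, -5] = [0, 3, 3, 5, 5, -5] -> [0, 3, 3, 5, 5, -5] (max |s|=5)
Stage 2 (DIFF): s[0]=0, 3-0=3, 3-3=0, 5-3=2, 5-5=0, -5-5=-10 -> [0, 3, 0, 2, 0, -10] (max |s|=10)
Stage 3 (AMPLIFY 3): 0*3=0, 3*3=9, 0*3=0, 2*3=6, 0*3=0, -10*3=-30 -> [0, 9, 0, 6, 0, -30] (max |s|=30)
Stage 4 (DIFF): s[0]=0, 9-0=9, 0-9=-9, 6-0=6, 0-6=-6, -30-0=-30 -> [0, 9, -9, 6, -6, -30] (max |s|=30)
Overall max amplitude: 30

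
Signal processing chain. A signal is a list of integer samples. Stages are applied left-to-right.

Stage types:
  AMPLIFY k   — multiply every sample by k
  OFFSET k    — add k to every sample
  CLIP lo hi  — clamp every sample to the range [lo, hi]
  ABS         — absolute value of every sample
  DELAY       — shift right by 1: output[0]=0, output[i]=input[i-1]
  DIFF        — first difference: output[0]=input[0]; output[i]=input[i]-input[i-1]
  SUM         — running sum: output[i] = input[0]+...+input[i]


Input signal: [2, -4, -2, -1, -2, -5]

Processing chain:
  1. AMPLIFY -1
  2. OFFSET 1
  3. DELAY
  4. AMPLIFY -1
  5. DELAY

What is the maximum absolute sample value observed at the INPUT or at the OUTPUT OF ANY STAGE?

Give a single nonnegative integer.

Input: [2, -4, -2, -1, -2, -5] (max |s|=5)
Stage 1 (AMPLIFY -1): 2*-1=-2, -4*-1=4, -2*-1=2, -1*-1=1, -2*-1=2, -5*-1=5 -> [-2, 4, 2, 1, 2, 5] (max |s|=5)
Stage 2 (OFFSET 1): -2+1=-1, 4+1=5, 2+1=3, 1+1=2, 2+1=3, 5+1=6 -> [-1, 5, 3, 2, 3, 6] (max |s|=6)
Stage 3 (DELAY): [0, -1, 5, 3, 2, 3] = [0, -1, 5, 3, 2, 3] -> [0, -1, 5, 3, 2, 3] (max |s|=5)
Stage 4 (AMPLIFY -1): 0*-1=0, -1*-1=1, 5*-1=-5, 3*-1=-3, 2*-1=-2, 3*-1=-3 -> [0, 1, -5, -3, -2, -3] (max |s|=5)
Stage 5 (DELAY): [0, 0, 1, -5, -3, -2] = [0, 0, 1, -5, -3, -2] -> [0, 0, 1, -5, -3, -2] (max |s|=5)
Overall max amplitude: 6

Answer: 6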